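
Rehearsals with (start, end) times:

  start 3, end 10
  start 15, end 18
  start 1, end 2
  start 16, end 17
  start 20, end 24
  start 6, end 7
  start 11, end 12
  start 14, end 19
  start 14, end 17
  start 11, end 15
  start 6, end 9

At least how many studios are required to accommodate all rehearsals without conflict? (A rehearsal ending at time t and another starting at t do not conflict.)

4

Events (time:±→running): 1:+→1 2:-→0 3:+→1 6:+→2 6:+→3 7:-→2 9:-→1 10:-→0 11:+→1 11:+→2 12:-→1 14:+→2 14:+→3 15:-→2 15:+→3 16:+→4 … peak 4.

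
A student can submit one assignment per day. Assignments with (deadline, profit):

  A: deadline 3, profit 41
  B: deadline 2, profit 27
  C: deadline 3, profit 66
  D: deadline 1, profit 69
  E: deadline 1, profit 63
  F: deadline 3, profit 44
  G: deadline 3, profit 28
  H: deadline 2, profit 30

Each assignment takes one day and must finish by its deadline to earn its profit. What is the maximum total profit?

Profit order: D=69 C=66 E=63 F=44 A=41 H=30 G=28 B=27
Assign: D→slot 1, C→slot 3, E skipped, F→slot 2, A skipped, H skipped, G skipped, B skipped.
Slots: [1:D] [2:F] [3:C]
Profit = 69 + 44 + 66 = 179

179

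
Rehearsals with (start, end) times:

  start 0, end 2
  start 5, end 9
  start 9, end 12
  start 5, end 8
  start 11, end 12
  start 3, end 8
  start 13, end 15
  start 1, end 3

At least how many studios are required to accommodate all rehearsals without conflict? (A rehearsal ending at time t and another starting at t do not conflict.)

3

Count concurrent intervals with a sweep; the peak is the room count.
Events (time:±→running): 0:+→1 1:+→2 2:-→1 3:-→0 3:+→1 5:+→2 5:+→3 … peak 3.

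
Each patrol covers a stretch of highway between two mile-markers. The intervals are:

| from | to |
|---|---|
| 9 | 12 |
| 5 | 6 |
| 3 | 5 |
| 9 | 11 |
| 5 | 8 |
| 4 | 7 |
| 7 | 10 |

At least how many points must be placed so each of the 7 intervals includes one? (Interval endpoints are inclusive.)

2

Sort by right endpoint; whenever an interval is uncovered, place a point at its right end.
By right end: [3,5]  [5,6]  [4,7]  [5,8]  [7,10]  [9,11]  [9,12]
[3,5] uncovered → point at 5; [7,10] uncovered → point at 10.
Points: 5, 10 (2 total).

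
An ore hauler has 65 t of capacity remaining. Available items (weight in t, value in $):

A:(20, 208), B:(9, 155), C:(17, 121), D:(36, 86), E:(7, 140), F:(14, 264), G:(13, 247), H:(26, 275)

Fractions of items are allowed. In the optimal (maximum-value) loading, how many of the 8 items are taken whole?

Order: E (140/7=20.00) > G (247/13=19.00) > F (264/14=18.86) > B (155/9=17.22) > H (275/26=10.58) > A (208/20=10.40) > C (121/17=7.12) > D (86/36=2.39)
Fill: take E (7 @ 140) → take G (13 @ 247) → take F (14 @ 264) → take B (9 @ 155) → take 22/26 of H → 232.69; 65/65 used.
4 item(s) taken whole; one partial (take 22/26 of H).

4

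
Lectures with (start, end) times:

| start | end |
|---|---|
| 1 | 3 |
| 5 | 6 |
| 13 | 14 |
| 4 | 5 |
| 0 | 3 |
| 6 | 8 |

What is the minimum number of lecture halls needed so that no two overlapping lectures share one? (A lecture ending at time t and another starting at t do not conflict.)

starts: [0, 1, 4, 5, 6, 13]
ends:   [3, 3, 5, 6, 8, 14]
s0→1 s1→2  — peak 2.

2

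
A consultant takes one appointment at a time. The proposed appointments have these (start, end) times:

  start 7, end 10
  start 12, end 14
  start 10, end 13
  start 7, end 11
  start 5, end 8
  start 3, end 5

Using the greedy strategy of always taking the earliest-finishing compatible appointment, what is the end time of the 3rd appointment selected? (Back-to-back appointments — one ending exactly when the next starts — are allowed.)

13

Greedy by earliest finish: after sorting by end time, pick each interval compatible with the last pick.
By end time: (3,5), (5,8), (7,10), (7,11), (10,13), (12,14).
Pick (3,5); next start ≥ 5 → (5,8); next start ≥ 8 → (10,13).
Selected: (3,5) (5,8) (10,13)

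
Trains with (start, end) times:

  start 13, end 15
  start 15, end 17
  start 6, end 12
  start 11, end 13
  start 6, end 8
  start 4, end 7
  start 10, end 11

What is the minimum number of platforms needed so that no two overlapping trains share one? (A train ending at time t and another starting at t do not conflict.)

The answer is the maximum number of intervals overlapping at any instant.
Events (time:±→running): 4:+→1 6:+→2 6:+→3 … peak 3.

3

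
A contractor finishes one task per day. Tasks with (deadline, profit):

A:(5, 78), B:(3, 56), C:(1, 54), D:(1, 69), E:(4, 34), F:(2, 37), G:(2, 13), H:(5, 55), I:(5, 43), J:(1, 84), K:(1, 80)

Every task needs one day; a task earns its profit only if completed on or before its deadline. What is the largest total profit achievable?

Take jobs in profit order; each goes to the latest open slot no later than its deadline.
By profit: J(d1,84), K(d1,80), A(d5,78), D(d1,69), B(d3,56), H(d5,55), C(d1,54), I(d5,43), F(d2,37), E(d4,34), G(d2,13)
J→slot 1; K skipped; A→slot 5; D skipped; B→slot 3; H→slot 4; C skipped; I→slot 2; F skipped; E skipped; G skipped.
Profit = 84 + 43 + 56 + 55 + 78 = 316

316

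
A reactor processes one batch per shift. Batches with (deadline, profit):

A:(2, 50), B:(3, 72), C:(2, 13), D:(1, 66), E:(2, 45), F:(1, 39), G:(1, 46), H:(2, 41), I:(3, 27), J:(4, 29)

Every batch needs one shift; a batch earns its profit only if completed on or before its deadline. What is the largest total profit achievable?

Sort by profit descending; place each in the latest free slot ≤ its deadline.
By profit: B(d3,72), D(d1,66), A(d2,50), G(d1,46), E(d2,45), H(d2,41), F(d1,39), J(d4,29), I(d3,27), C(d2,13)
B→slot 3; D→slot 1; A→slot 2; G skipped; E skipped; H skipped; F skipped; J→slot 4; I skipped; C skipped.
Profit = 66 + 50 + 72 + 29 = 217

217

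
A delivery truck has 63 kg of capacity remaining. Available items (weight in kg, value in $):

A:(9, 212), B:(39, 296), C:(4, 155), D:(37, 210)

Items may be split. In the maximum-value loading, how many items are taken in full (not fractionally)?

3

Greedy by value/weight ratio, highest first.
Ratios (sorted): C 38.75, A 23.56, B 7.59, D 5.68
take C (4 @ 155); take A (9 @ 212); take B (39 @ 296); take 11/37 of D → 62.43. Capacity used 63/63.
3 item(s) taken whole; one partial (take 11/37 of D).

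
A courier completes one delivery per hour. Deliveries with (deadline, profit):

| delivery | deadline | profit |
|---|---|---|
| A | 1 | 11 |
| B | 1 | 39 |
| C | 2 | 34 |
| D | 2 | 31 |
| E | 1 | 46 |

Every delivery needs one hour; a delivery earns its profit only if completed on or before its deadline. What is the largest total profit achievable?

Sort by profit descending; place each in the latest free slot ≤ its deadline.
Profit order: E=46 B=39 C=34 D=31 A=11
Assign: E→slot 1, B skipped, C→slot 2, D skipped, A skipped.
Slots: [1:E] [2:C]
Profit = 46 + 34 = 80

80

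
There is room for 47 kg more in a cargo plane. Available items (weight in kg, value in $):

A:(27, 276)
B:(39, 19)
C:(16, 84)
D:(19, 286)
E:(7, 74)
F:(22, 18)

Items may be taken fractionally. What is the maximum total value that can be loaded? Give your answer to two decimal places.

574.67

Ratios (sorted): D 15.05, E 10.57, A 10.22, C 5.25, F 0.82, B 0.49
take D (19 @ 286); take E (7 @ 74); take 21/27 of A → 214.67. Capacity used 47/47.
Total value = 574.67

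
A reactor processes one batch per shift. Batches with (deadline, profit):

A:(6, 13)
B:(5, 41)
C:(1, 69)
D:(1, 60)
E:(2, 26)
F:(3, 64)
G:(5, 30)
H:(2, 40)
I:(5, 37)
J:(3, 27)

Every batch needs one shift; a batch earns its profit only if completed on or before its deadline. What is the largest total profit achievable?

264

Take jobs in profit order; each goes to the latest open slot no later than its deadline.
Profit order: C=69 F=64 D=60 B=41 H=40 I=37 G=30 J=27 E=26 A=13
Assign: C→slot 1, F→slot 3, D skipped, B→slot 5, H→slot 2, I→slot 4, G skipped, J skipped, E skipped, A→slot 6.
Slots: [1:C] [2:H] [3:F] [4:I] [5:B] [6:A]
Profit = 69 + 40 + 64 + 37 + 41 + 13 = 264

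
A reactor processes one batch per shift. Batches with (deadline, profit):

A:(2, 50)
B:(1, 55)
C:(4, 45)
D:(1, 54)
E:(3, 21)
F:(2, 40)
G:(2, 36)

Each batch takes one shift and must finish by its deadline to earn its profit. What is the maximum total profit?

171

Profit order: B=55 D=54 A=50 C=45 F=40 G=36 E=21
Assign: B→slot 1, D skipped, A→slot 2, C→slot 4, F skipped, G skipped, E→slot 3.
Slots: [1:B] [2:A] [3:E] [4:C]
Profit = 55 + 50 + 21 + 45 = 171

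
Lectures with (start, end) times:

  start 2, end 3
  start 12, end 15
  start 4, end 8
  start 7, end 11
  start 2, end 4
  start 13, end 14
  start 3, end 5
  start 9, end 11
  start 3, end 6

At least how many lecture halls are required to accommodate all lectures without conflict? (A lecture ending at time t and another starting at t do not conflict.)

3

Events (time:±→running): 2:+→1 2:+→2 3:-→1 3:+→2 3:+→3 … peak 3.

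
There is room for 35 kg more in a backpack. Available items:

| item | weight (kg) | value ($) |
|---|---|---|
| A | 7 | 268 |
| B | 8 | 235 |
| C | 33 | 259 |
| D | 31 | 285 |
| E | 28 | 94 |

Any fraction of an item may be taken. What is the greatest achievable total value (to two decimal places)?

686.87

Sort by value per unit weight and fill in that order.
Order: A (268/7=38.29) > B (235/8=29.38) > D (285/31=9.19) > C (259/33=7.85) > E (94/28=3.36)
Fill: take A (7 @ 268) → take B (8 @ 235) → take 20/31 of D → 183.87; 35/35 used.
Total value = 686.87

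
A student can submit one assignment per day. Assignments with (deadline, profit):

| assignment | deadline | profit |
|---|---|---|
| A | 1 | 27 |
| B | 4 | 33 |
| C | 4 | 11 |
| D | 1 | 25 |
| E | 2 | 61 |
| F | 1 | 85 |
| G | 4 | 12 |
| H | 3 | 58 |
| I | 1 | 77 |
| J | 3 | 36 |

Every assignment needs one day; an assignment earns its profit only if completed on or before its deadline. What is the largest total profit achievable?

By profit: F(d1,85), I(d1,77), E(d2,61), H(d3,58), J(d3,36), B(d4,33), A(d1,27), D(d1,25), G(d4,12), C(d4,11)
F→slot 1; I skipped; E→slot 2; H→slot 3; J skipped; B→slot 4; A skipped; D skipped; G skipped; C skipped.
Profit = 85 + 61 + 58 + 33 = 237

237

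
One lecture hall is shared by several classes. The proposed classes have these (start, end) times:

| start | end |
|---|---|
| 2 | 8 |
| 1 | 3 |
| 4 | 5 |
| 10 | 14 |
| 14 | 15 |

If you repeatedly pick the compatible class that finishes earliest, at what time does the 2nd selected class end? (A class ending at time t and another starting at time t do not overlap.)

5

By end time: (1,3), (4,5), (2,8), (10,14), (14,15).
Pick (1,3); next start ≥ 3 → (4,5); next start ≥ 5 → (10,14); next start ≥ 14 → (14,15).
Selected: (1,3) (4,5) (10,14) (14,15)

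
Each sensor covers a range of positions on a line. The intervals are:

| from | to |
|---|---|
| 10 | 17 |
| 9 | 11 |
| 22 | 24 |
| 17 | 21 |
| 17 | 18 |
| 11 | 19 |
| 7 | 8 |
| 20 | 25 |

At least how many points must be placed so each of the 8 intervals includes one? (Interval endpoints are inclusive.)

4

Sorted: [7,8] [9,11] [10,17] [17,18] [11,19] [17,21] [22,24] [20,25]
{[7,8]} hit by 8; {[9,11],[10,17]} hit by 11; {[17,18],[11,19],[17,21]} hit by 18; {[22,24],[20,25]} hit by 24.
Points: 8, 11, 18, 24 (4 total).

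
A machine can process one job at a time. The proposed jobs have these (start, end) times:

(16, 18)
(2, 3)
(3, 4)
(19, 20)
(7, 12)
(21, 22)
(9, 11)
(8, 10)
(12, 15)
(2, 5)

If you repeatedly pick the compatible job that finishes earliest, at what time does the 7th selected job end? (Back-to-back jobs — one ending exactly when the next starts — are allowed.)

22

Sort by end time and greedily take each interval whose start is ≥ the last chosen end.
By end time: (2,3), (3,4), (2,5), (8,10), (9,11), (7,12), (12,15), (16,18), (19,20), (21,22).
Pick (2,3); next start ≥ 3 → (3,4); next start ≥ 4 → (8,10); next start ≥ 10 → (12,15); next start ≥ 15 → (16,18); next start ≥ 18 → (19,20); next start ≥ 20 → (21,22).
Selected: (2,3) (3,4) (8,10) (12,15) (16,18) (19,20) (21,22)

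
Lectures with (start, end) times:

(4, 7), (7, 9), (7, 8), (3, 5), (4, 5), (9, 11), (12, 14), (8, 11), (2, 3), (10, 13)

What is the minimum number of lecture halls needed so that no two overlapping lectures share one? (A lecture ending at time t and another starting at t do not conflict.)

The answer is the maximum number of intervals overlapping at any instant.
Events (time:±→running): 2:+→1 3:-→0 3:+→1 4:+→2 4:+→3 … peak 3.

3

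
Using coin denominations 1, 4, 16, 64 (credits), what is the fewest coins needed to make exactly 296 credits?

Use the largest denomination that fits, subtract, and repeat.
296 = 4×64 + 2×16 + 2×4
Total coins = 4 + 2 + 2 = 8

8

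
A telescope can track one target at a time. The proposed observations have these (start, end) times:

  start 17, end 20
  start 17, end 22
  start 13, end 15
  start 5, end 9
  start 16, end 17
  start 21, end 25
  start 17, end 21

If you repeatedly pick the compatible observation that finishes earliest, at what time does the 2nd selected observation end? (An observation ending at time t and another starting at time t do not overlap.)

15

Sort by end time and greedily take each interval whose start is ≥ the last chosen end.
Sorted by end: (5,9)  (13,15)  (16,17)  (17,20)  (17,21)  (17,22)  (21,25)
take (5,9); take (13,15); take (16,17); take (17,20); skip (17,22); take (21,25).
Selected: (5,9) (13,15) (16,17) (17,20) (21,25)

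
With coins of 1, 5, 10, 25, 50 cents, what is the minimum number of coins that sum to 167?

Greedy: take as many of the largest coin as possible, then repeat with the remainder.
167 = 3×50 + 1×10 + 1×5 + 2×1
Total coins = 3 + 1 + 1 + 2 = 7

7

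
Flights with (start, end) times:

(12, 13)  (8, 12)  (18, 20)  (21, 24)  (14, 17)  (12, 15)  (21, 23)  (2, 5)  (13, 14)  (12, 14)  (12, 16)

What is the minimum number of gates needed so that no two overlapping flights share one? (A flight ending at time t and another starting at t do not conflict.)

starts: [2, 8, 12, 12, 12, 12, 13, 14, 18, 21, 21]
ends:   [5, 12, 13, 14, 14, 15, 16, 17, 20, 23, 24]
s2→1 e5→0 s8→1 e12→0 s12→1 s12→2 s12→3 s12→4  — peak 4.

4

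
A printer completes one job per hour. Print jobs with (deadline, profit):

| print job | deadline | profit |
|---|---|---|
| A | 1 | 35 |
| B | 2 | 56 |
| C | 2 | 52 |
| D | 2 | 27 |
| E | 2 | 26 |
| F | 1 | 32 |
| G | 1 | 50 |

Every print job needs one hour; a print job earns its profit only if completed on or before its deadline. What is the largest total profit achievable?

Profit order: B=56 C=52 G=50 A=35 F=32 D=27 E=26
Assign: B→slot 2, C→slot 1, G skipped, A skipped, F skipped, D skipped, E skipped.
Slots: [1:C] [2:B]
Profit = 52 + 56 = 108

108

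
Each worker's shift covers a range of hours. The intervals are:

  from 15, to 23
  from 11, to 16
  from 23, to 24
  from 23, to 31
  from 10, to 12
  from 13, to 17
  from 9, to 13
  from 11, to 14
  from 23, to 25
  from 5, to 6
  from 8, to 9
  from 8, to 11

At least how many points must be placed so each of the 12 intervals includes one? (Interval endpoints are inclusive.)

5

Sort by right endpoint; whenever an interval is uncovered, place a point at its right end.
By right end: [5,6]  [8,9]  [8,11]  [10,12]  [9,13]  [11,14]  [11,16]  [13,17]  [15,23]  [23,24]  [23,25]  [23,31]
[5,6] uncovered → point at 6; [8,9] uncovered → point at 9; [10,12] uncovered → point at 12; [13,17] uncovered → point at 17; [23,24] uncovered → point at 24.
Points: 6, 9, 12, 17, 24 (5 total).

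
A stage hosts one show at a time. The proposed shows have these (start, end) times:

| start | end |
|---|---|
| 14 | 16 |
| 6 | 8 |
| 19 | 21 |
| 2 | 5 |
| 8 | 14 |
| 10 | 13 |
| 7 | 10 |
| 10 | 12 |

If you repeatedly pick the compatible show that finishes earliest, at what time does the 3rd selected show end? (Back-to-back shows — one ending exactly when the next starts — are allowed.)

12

By end time: (2,5), (6,8), (7,10), (10,12), (10,13), (8,14), (14,16), (19,21).
Pick (2,5); next start ≥ 5 → (6,8); next start ≥ 8 → (10,12); next start ≥ 12 → (14,16); next start ≥ 16 → (19,21).
Selected: (2,5) (6,8) (10,12) (14,16) (19,21)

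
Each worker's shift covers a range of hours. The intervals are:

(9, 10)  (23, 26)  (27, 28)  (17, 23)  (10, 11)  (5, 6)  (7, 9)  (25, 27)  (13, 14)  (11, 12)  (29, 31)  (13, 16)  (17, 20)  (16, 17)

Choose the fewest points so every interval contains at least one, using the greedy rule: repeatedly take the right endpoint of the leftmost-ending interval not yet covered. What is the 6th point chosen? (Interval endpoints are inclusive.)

26

Process intervals by earliest right end; each time one isn't hit yet, stab at its right endpoint.
By right end: [5,6]  [7,9]  [9,10]  [10,11]  [11,12]  [13,14]  [13,16]  [16,17]  [17,20]  [17,23]  [23,26]  [25,27]  [27,28]  [29,31]
[5,6] uncovered → point at 6; [7,9] uncovered → point at 9; [10,11] uncovered → point at 11; [13,14] uncovered → point at 14; [16,17] uncovered → point at 17; [23,26] uncovered → point at 26; [27,28] uncovered → point at 28; [29,31] uncovered → point at 31.
Points: 6, 9, 11, 14, 17, 26, 28, 31 (8 total).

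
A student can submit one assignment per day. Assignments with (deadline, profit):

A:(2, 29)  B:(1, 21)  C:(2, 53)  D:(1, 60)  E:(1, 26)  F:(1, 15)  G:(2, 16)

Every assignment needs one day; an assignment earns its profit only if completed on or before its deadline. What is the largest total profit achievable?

Sort by profit descending; place each in the latest free slot ≤ its deadline.
By profit: D(d1,60), C(d2,53), A(d2,29), E(d1,26), B(d1,21), G(d2,16), F(d1,15)
D→slot 1; C→slot 2; A skipped; E skipped; B skipped; G skipped; F skipped.
Profit = 60 + 53 = 113

113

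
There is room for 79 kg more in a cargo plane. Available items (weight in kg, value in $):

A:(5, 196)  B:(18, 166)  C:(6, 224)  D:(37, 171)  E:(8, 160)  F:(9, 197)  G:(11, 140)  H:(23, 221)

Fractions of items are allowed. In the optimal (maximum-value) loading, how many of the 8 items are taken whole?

6

Ratios (sorted): A 39.20, C 37.33, F 21.89, E 20.00, G 12.73, H 9.61, B 9.22, D 4.62
take A (5 @ 196); take C (6 @ 224); take F (9 @ 197); take E (8 @ 160); take G (11 @ 140); take H (23 @ 221); take 17/18 of B → 156.78. Capacity used 79/79.
6 item(s) taken whole; one partial (take 17/18 of B).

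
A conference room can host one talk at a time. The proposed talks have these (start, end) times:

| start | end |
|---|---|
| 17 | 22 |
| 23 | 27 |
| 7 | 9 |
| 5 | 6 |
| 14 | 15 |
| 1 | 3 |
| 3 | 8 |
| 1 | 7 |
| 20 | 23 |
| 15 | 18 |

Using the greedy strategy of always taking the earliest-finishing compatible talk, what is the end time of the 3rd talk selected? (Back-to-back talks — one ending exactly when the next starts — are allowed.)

Sorted by end: (1,3)  (5,6)  (1,7)  (3,8)  (7,9)  (14,15)  (15,18)  (17,22)  (20,23)  (23,27)
take (1,3); take (5,6); skip (1,7); skip (3,8); take (7,9); take (14,15); take (15,18); take (20,23); take (23,27).
Selected: (1,3) (5,6) (7,9) (14,15) (15,18) (20,23) (23,27)

9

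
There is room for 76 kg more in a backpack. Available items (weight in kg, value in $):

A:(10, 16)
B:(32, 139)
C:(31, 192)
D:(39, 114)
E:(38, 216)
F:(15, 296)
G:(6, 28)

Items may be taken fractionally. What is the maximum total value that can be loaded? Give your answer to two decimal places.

658.53

Ratios (sorted): F 19.73, C 6.19, E 5.68, G 4.67, B 4.34, D 2.92, A 1.60
take F (15 @ 296); take C (31 @ 192); take 30/38 of E → 170.53. Capacity used 76/76.
Total value = 658.53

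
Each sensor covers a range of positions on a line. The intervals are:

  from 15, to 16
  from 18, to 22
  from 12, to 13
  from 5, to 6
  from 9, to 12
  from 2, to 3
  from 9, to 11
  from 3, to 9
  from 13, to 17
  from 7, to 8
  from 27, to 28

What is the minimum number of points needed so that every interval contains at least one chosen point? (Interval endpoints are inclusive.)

8

Sort by right endpoint; whenever an interval is uncovered, place a point at its right end.
Sorted: [2,3] [5,6] [7,8] [3,9] [9,11] [9,12] [12,13] [15,16] [13,17] [18,22] [27,28]
{[2,3]} hit by 3; {[5,6]} hit by 6; {[7,8],[3,9]} hit by 8; {[9,11],[9,12]} hit by 11; {[12,13]} hit by 13; {[15,16],[13,17]} hit by 16; {[18,22]} hit by 22; {[27,28]} hit by 28.
Points: 3, 6, 8, 11, 13, 16, 22, 28 (8 total).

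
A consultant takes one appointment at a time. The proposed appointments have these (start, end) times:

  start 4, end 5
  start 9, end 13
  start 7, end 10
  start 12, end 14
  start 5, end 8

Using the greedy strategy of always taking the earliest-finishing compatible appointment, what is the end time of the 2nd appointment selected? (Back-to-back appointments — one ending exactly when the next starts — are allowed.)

8

Order by finish time; keep every interval that doesn't clash with the previous kept one.
By end time: (4,5), (5,8), (7,10), (9,13), (12,14).
Pick (4,5); next start ≥ 5 → (5,8); next start ≥ 8 → (9,13).
Selected: (4,5) (5,8) (9,13)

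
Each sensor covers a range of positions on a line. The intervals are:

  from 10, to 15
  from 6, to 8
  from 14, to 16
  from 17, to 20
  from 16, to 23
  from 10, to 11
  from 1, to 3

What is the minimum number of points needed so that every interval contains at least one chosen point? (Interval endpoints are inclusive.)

5

Sorted: [1,3] [6,8] [10,11] [10,15] [14,16] [17,20] [16,23]
{[1,3]} hit by 3; {[6,8]} hit by 8; {[10,11],[10,15]} hit by 11; {[14,16]} hit by 16; {[17,20],[16,23]} hit by 20.
Points: 3, 8, 11, 16, 20 (5 total).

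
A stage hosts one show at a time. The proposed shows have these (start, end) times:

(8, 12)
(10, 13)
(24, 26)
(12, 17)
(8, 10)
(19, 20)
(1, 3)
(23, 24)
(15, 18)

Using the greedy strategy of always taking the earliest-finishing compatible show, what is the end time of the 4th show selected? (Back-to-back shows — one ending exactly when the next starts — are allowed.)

18

Greedy by earliest finish: after sorting by end time, pick each interval compatible with the last pick.
By end time: (1,3), (8,10), (8,12), (10,13), (12,17), (15,18), (19,20), (23,24), (24,26).
Pick (1,3); next start ≥ 3 → (8,10); next start ≥ 10 → (10,13); next start ≥ 13 → (15,18); next start ≥ 18 → (19,20); next start ≥ 20 → (23,24); next start ≥ 24 → (24,26).
Selected: (1,3) (8,10) (10,13) (15,18) (19,20) (23,24) (24,26)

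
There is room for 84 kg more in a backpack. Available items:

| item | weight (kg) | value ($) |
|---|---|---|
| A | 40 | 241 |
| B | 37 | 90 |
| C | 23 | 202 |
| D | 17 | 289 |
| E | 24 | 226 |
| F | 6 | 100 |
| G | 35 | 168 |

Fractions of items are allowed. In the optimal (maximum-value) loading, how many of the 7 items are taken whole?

4

Sort by value per unit weight and fill in that order.
Order: D (289/17=17.00) > F (100/6=16.67) > E (226/24=9.42) > C (202/23=8.78) > A (241/40=6.03) > G (168/35=4.80) > B (90/37=2.43)
Fill: take D (17 @ 289) → take F (6 @ 100) → take E (24 @ 226) → take C (23 @ 202) → take 14/40 of A → 84.35; 84/84 used.
4 item(s) taken whole; one partial (take 14/40 of A).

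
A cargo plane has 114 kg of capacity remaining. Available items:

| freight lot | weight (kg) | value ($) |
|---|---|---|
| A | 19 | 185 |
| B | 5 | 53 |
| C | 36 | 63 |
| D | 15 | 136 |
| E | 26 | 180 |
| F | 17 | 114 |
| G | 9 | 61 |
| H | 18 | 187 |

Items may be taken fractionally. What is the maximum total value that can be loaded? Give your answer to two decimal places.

Sort by value per unit weight and fill in that order.
Ratios (sorted): B 10.60, H 10.39, A 9.74, D 9.07, E 6.92, G 6.78, F 6.71, C 1.75
take B (5 @ 53); take H (18 @ 187); take A (19 @ 185); take D (15 @ 136); take E (26 @ 180); take G (9 @ 61); take F (17 @ 114); take 5/36 of C → 8.75. Capacity used 114/114.
Total value = 924.75

924.75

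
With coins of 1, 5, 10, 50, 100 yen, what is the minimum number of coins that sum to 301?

301 − 3×100→1 − 1×1→0
Total coins = 3 + 1 = 4

4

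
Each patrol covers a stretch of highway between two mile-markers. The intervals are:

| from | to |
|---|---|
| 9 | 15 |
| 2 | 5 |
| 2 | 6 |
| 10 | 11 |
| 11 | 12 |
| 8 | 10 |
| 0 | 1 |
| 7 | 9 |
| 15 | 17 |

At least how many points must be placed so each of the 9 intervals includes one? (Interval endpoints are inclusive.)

Sorted: [0,1] [2,5] [2,6] [7,9] [8,10] [10,11] [11,12] [9,15] [15,17]
{[0,1]} hit by 1; {[2,5],[2,6]} hit by 5; {[7,9],[8,10]} hit by 9; {[10,11],[11,12],[9,15]} hit by 11; {[15,17]} hit by 17.
Points: 1, 5, 9, 11, 17 (5 total).

5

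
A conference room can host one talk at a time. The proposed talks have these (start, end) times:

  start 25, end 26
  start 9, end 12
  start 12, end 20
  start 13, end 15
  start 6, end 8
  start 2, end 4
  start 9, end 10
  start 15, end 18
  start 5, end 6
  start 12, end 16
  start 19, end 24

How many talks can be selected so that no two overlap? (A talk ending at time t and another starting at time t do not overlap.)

By end time: (2,4), (5,6), (6,8), (9,10), (9,12), (13,15), (12,16), (15,18), (12,20), (19,24), (25,26).
Pick (2,4); next start ≥ 4 → (5,6); next start ≥ 6 → (6,8); next start ≥ 8 → (9,10); next start ≥ 10 → (13,15); next start ≥ 15 → (15,18); next start ≥ 18 → (19,24); next start ≥ 24 → (25,26).
Selected 8 talks.

8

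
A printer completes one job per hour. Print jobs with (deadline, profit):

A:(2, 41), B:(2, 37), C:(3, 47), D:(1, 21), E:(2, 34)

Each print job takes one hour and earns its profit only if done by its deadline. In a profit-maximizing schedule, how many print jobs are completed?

Take jobs in profit order; each goes to the latest open slot no later than its deadline.
By profit: C(d3,47), A(d2,41), B(d2,37), E(d2,34), D(d1,21)
C→slot 3; A→slot 2; B→slot 1; E skipped; D skipped.
3 of 5 scheduled.

3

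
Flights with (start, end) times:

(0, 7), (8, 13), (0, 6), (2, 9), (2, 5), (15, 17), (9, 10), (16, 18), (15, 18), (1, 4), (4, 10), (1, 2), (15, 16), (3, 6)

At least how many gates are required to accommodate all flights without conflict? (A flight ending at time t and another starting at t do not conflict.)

6

Events (time:±→running): 0:+→1 0:+→2 1:+→3 1:+→4 2:-→3 2:+→4 2:+→5 3:+→6 … peak 6.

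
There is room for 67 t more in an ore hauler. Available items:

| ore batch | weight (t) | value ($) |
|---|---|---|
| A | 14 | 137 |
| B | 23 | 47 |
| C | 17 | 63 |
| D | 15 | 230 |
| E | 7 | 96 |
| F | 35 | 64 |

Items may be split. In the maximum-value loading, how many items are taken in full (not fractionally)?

Sort by value per unit weight and fill in that order.
Ratios (sorted): D 15.33, E 13.71, A 9.79, C 3.71, B 2.04, F 1.83
take D (15 @ 230); take E (7 @ 96); take A (14 @ 137); take C (17 @ 63); take 14/23 of B → 28.61. Capacity used 67/67.
4 item(s) taken whole; one partial (take 14/23 of B).

4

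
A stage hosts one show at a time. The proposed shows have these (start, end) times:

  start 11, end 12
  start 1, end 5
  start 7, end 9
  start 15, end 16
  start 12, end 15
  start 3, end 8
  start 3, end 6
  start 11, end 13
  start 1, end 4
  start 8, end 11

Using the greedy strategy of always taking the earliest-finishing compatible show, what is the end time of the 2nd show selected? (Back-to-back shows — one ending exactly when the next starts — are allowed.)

9

By end time: (1,4), (1,5), (3,6), (3,8), (7,9), (8,11), (11,12), (11,13), (12,15), (15,16).
Pick (1,4); next start ≥ 4 → (7,9); next start ≥ 9 → (11,12); next start ≥ 12 → (12,15); next start ≥ 15 → (15,16).
Selected: (1,4) (7,9) (11,12) (12,15) (15,16)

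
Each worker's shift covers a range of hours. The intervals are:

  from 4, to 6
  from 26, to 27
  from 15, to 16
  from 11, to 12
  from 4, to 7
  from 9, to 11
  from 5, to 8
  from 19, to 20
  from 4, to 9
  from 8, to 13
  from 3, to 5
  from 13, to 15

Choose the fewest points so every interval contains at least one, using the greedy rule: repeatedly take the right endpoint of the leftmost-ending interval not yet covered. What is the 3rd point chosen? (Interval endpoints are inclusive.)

15

Sorted: [3,5] [4,6] [4,7] [5,8] [4,9] [9,11] [11,12] [8,13] [13,15] [15,16] [19,20] [26,27]
{[3,5],[4,6],[4,7],[5,8],[4,9]} hit by 5; {[9,11],[11,12],[8,13]} hit by 11; {[13,15],[15,16]} hit by 15; {[19,20]} hit by 20; {[26,27]} hit by 27.
Points: 5, 11, 15, 20, 27 (5 total).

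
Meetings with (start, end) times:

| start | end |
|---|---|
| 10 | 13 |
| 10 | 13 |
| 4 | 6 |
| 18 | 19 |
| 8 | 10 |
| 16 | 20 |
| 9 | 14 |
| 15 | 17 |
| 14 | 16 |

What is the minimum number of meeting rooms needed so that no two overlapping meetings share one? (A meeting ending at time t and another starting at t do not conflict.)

Count concurrent intervals with a sweep; the peak is the room count.
starts: [4, 8, 9, 10, 10, 14, 15, 16, 18]
ends:   [6, 10, 13, 13, 14, 16, 17, 19, 20]
s4→1 e6→0 s8→1 s9→2 e10→1 s10→2 s10→3  — peak 3.

3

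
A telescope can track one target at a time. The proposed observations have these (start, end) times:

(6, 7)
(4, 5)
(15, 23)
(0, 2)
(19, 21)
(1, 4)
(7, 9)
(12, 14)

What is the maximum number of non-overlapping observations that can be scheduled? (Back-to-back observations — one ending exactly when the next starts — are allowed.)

By end time: (0,2), (1,4), (4,5), (6,7), (7,9), (12,14), (19,21), (15,23).
Pick (0,2); next start ≥ 2 → (4,5); next start ≥ 5 → (6,7); next start ≥ 7 → (7,9); next start ≥ 9 → (12,14); next start ≥ 14 → (19,21).
Selected 6 observations.

6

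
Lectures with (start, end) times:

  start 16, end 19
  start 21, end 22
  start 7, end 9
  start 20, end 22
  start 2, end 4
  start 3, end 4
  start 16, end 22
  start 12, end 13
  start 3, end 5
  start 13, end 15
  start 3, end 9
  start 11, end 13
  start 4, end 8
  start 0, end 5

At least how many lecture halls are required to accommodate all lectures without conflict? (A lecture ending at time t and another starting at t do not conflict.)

5

Count concurrent intervals with a sweep; the peak is the room count.
Events (time:±→running): 0:+→1 2:+→2 3:+→3 3:+→4 3:+→5 … peak 5.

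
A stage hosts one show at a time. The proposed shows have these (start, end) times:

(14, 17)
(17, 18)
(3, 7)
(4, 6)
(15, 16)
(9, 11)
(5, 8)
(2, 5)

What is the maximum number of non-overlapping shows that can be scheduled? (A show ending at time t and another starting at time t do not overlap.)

5

Sorted by end: (2,5)  (4,6)  (3,7)  (5,8)  (9,11)  (15,16)  (14,17)  (17,18)
take (2,5); take (5,8); take (9,11); take (15,16); take (17,18).
Selected 5 shows.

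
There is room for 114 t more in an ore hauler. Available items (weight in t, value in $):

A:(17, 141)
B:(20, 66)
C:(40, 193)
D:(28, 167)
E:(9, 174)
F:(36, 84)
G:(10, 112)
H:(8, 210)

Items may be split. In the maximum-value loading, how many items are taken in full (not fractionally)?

Ratios (sorted): H 26.25, E 19.33, G 11.20, A 8.29, D 5.96, C 4.83, B 3.30, F 2.33
take H (8 @ 210); take E (9 @ 174); take G (10 @ 112); take A (17 @ 141); take D (28 @ 167); take C (40 @ 193); take 2/20 of B → 6.60. Capacity used 114/114.
6 item(s) taken whole; one partial (take 2/20 of B).

6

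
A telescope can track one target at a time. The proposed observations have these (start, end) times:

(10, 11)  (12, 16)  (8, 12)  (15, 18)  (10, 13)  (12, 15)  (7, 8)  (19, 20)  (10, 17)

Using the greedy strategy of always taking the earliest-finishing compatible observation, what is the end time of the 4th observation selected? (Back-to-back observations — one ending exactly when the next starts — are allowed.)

Greedy by earliest finish: after sorting by end time, pick each interval compatible with the last pick.
By end time: (7,8), (10,11), (8,12), (10,13), (12,15), (12,16), (10,17), (15,18), (19,20).
Pick (7,8); next start ≥ 8 → (10,11); next start ≥ 11 → (12,15); next start ≥ 15 → (15,18); next start ≥ 18 → (19,20).
Selected: (7,8) (10,11) (12,15) (15,18) (19,20)

18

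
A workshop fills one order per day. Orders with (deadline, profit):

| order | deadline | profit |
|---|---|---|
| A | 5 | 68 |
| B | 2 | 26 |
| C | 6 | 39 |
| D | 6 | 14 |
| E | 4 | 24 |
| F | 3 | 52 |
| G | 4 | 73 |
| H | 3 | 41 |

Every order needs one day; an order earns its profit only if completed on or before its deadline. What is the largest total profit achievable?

By profit: G(d4,73), A(d5,68), F(d3,52), H(d3,41), C(d6,39), B(d2,26), E(d4,24), D(d6,14)
G→slot 4; A→slot 5; F→slot 3; H→slot 2; C→slot 6; B→slot 1; E skipped; D skipped.
Profit = 26 + 41 + 52 + 73 + 68 + 39 = 299

299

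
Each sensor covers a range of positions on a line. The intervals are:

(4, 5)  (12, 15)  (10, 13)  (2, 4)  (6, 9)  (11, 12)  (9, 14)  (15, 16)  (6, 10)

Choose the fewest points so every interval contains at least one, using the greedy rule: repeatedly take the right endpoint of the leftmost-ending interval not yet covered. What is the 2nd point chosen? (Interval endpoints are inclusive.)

9

Process intervals by earliest right end; each time one isn't hit yet, stab at its right endpoint.
By right end: [2,4]  [4,5]  [6,9]  [6,10]  [11,12]  [10,13]  [9,14]  [12,15]  [15,16]
[2,4] uncovered → point at 4; [6,9] uncovered → point at 9; [11,12] uncovered → point at 12; [15,16] uncovered → point at 16.
Points: 4, 9, 12, 16 (4 total).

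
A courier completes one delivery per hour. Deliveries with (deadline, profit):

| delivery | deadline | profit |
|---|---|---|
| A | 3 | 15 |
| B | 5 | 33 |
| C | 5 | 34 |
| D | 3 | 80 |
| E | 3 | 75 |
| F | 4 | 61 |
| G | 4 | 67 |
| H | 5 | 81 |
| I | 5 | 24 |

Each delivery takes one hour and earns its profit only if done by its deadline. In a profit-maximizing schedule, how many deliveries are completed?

Take jobs in profit order; each goes to the latest open slot no later than its deadline.
By profit: H(d5,81), D(d3,80), E(d3,75), G(d4,67), F(d4,61), C(d5,34), B(d5,33), I(d5,24), A(d3,15)
H→slot 5; D→slot 3; E→slot 2; G→slot 4; F→slot 1; C skipped; B skipped; I skipped; A skipped.
5 of 9 scheduled.

5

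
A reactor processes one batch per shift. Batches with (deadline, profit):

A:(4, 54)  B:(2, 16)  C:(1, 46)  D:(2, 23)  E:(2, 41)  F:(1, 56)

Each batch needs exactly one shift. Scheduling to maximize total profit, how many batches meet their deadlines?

By profit: F(d1,56), A(d4,54), C(d1,46), E(d2,41), D(d2,23), B(d2,16)
F→slot 1; A→slot 4; C skipped; E→slot 2; D skipped; B skipped.
3 of 6 scheduled.

3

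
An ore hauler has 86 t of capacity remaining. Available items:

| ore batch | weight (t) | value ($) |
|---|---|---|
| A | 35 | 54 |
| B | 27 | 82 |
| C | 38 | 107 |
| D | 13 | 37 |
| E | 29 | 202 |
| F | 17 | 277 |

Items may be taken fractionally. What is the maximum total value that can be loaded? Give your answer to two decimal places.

598.00

Sort by value per unit weight and fill in that order.
Ratios (sorted): F 16.29, E 6.97, B 3.04, D 2.85, C 2.82, A 1.54
take F (17 @ 277); take E (29 @ 202); take B (27 @ 82); take D (13 @ 37). Capacity used 86/86.
Total value = 598.00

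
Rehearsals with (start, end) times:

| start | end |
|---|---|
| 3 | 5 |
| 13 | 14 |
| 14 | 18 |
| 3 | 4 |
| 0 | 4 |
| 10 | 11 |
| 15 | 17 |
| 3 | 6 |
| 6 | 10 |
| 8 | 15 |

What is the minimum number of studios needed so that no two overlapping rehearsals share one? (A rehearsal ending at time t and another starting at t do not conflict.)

The answer is the maximum number of intervals overlapping at any instant.
starts: [0, 3, 3, 3, 6, 8, 10, 13, 14, 15]
ends:   [4, 4, 5, 6, 10, 11, 14, 15, 17, 18]
s0→1 s3→2 s3→3 s3→4  — peak 4.

4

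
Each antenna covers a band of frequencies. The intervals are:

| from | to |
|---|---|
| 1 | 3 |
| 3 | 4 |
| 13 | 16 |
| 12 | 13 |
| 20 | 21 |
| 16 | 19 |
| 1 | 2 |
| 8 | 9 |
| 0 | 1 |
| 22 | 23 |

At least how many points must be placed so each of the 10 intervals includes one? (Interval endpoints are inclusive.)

7

Sorted: [0,1] [1,2] [1,3] [3,4] [8,9] [12,13] [13,16] [16,19] [20,21] [22,23]
{[0,1],[1,2],[1,3]} hit by 1; {[3,4]} hit by 4; {[8,9]} hit by 9; {[12,13],[13,16]} hit by 13; {[16,19]} hit by 19; {[20,21]} hit by 21; {[22,23]} hit by 23.
Points: 1, 4, 9, 13, 19, 21, 23 (7 total).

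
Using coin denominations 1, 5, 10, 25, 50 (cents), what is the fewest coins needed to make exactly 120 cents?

Greedy: take as many of the largest coin as possible, then repeat with the remainder.
120 = 2×50 + 2×10
Total coins = 2 + 2 = 4

4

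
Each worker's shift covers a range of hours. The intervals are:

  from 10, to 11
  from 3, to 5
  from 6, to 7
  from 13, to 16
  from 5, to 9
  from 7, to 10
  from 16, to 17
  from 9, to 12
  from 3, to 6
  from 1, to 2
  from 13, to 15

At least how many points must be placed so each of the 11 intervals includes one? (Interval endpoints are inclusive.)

6

Process intervals by earliest right end; each time one isn't hit yet, stab at its right endpoint.
Sorted: [1,2] [3,5] [3,6] [6,7] [5,9] [7,10] [10,11] [9,12] [13,15] [13,16] [16,17]
{[1,2]} hit by 2; {[3,5],[3,6]} hit by 5; {[6,7],[5,9],[7,10]} hit by 7; {[10,11],[9,12]} hit by 11; {[13,15],[13,16]} hit by 15; {[16,17]} hit by 17.
Points: 2, 5, 7, 11, 15, 17 (6 total).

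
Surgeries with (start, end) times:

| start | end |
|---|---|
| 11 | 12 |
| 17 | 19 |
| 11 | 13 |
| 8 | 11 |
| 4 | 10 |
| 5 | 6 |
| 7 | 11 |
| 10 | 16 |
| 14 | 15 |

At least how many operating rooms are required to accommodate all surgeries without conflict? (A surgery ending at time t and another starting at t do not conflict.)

3

The answer is the maximum number of intervals overlapping at any instant.
starts: [4, 5, 7, 8, 10, 11, 11, 14, 17]
ends:   [6, 10, 11, 11, 12, 13, 15, 16, 19]
s4→1 s5→2 e6→1 s7→2 s8→3  — peak 3.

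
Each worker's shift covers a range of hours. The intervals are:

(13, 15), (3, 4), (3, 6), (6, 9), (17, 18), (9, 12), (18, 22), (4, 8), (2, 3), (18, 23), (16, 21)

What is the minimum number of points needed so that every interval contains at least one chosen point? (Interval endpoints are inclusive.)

Process intervals by earliest right end; each time one isn't hit yet, stab at its right endpoint.
By right end: [2,3]  [3,4]  [3,6]  [4,8]  [6,9]  [9,12]  [13,15]  [17,18]  [16,21]  [18,22]  [18,23]
[2,3] uncovered → point at 3; [4,8] uncovered → point at 8; [9,12] uncovered → point at 12; [13,15] uncovered → point at 15; [17,18] uncovered → point at 18.
Points: 3, 8, 12, 15, 18 (5 total).

5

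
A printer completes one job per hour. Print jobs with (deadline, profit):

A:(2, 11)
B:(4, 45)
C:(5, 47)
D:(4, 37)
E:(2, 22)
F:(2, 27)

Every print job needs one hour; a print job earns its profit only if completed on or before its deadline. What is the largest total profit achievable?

178

By profit: C(d5,47), B(d4,45), D(d4,37), F(d2,27), E(d2,22), A(d2,11)
C→slot 5; B→slot 4; D→slot 3; F→slot 2; E→slot 1; A skipped.
Profit = 22 + 27 + 37 + 45 + 47 = 178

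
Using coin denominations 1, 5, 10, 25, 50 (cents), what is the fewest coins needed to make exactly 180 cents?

5

180 = 3×50 + 1×25 + 1×5
Total coins = 3 + 1 + 1 = 5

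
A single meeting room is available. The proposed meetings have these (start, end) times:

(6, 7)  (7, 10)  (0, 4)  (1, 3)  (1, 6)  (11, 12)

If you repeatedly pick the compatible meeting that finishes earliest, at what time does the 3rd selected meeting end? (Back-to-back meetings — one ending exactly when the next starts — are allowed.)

10

Sorted by end: (1,3)  (0,4)  (1,6)  (6,7)  (7,10)  (11,12)
take (1,3); take (6,7); take (7,10); take (11,12).
Selected: (1,3) (6,7) (7,10) (11,12)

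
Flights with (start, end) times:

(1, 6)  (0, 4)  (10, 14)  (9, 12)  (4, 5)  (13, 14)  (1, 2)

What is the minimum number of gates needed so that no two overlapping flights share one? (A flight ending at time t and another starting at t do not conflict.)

3

The answer is the maximum number of intervals overlapping at any instant.
starts: [0, 1, 1, 4, 9, 10, 13]
ends:   [2, 4, 5, 6, 12, 14, 14]
s0→1 s1→2 s1→3  — peak 3.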